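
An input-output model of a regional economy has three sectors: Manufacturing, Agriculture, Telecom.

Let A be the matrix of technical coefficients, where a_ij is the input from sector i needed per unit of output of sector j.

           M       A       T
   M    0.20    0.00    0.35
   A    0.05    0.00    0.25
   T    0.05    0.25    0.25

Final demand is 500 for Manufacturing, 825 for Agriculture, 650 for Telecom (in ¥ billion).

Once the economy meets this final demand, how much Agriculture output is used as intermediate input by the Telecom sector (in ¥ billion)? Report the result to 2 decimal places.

z_AT = 339.05

I − A =
  [   0.80     0.00    -0.35]
  [  -0.05     1.00    -0.25]
  [  -0.05    -0.25     0.75]
Cofactors of I−A, C_ij = (−1)^(i+j)·(minor ij) (rows/columns in the sector order above):
  C_11 = (1.00)(0.75) − (-0.25)(-0.25) = 0.6875
  C_12 = −[(-0.05)(0.75) − (-0.25)(-0.05)] = 0.0500
  C_13 = (-0.05)(-0.25) − (1.00)(-0.05) = 0.0625
  C_21 = −[(0.00)(0.75) − (-0.35)(-0.25)] = 0.0875
  C_22 = (0.80)(0.75) − (-0.35)(-0.05) = 0.5825
  C_23 = −[(0.80)(-0.25) − (0.00)(-0.05)] = 0.2000
  C_31 = (0.00)(-0.25) − (-0.35)(1.00) = 0.3500
  C_32 = −[(0.80)(-0.25) − (-0.35)(-0.05)] = 0.2175
  C_33 = (0.80)(1.00) − (0.00)(-0.05) = 0.8000
det(I−A) = Σ_j (I−A)_1j·C_1j = (0.80)(0.6875) + (0.00)(0.0500) + (-0.35)(0.0625) = 0.528125
adj(I−A) = Cᵀ =
  [ 0.6875   0.0875   0.3500]
  [ 0.0500   0.5825   0.2175]
  [ 0.0625   0.2000   0.8000]
(I − A)⁻¹ = adj(I−A) / det(I−A) ≈
  [   1.3018     0.1657     0.6627]
  [   0.0947     1.1030     0.4118]
  [   0.1183     0.3787     1.5148]
First solve x = (I − A)⁻¹ d = adj(I−A)·d / det(I−A); in particular x_T = (0.0625·500 + 0.2000·825 + 0.8000·650) / 0.528125 = 716.25 / 0.528125 ≈ 1356.2130.
Intermediate flow from A to T: z_AT = a_AT · x_T = 0.25 × 716.25 / 0.528125 = 179.0625 / 0.528125 ≈ 339.05.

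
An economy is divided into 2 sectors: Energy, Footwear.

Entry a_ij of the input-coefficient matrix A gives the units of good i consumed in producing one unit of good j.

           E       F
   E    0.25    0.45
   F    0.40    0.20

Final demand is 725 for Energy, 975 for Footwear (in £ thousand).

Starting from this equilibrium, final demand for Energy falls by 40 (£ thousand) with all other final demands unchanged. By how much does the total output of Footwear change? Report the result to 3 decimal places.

Δx_F = -38.095

I − A =
  [   0.75    -0.45]
  [  -0.40     0.80]
det(I−A) = (0.75)(0.80) − (-0.45)(-0.40) = 0.4200
adj(I−A) = [[0.80, 0.45], [0.40, 0.75]]
(I − A)⁻¹ = adj(I−A) / det(I−A) ≈
  [   1.9048     1.0714]
  [   0.9524     1.7857]
Δx = (I − A)⁻¹ Δd with Δd having -40 in the Energy component and 0 elsewhere.
So Δx_F = L_FE · (-40), where L_FE = adj(I−A)_FE / det(I−A) = 0.40 / 0.4200.
Δx_F = 0.40 × (-40) / 0.4200 = -16.00 / 0.4200 ≈ -38.095.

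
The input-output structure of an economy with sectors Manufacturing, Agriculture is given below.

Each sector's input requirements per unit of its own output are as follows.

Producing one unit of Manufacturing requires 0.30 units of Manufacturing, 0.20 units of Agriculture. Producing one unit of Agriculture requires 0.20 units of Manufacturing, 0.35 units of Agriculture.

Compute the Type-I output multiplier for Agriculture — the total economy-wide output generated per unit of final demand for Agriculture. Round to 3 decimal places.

I − A =
  [   0.70    -0.20]
  [  -0.20     0.65]
det(I−A) = (0.70)(0.65) − (-0.20)(-0.20) = 0.4150
adj(I−A) = [[0.65, 0.20], [0.20, 0.70]]
(I − A)⁻¹ = adj(I−A) / det(I−A) ≈
  [   1.5663     0.4819]
  [   0.4819     1.6867]
The output multiplier for sector j is the column-j sum of the Leontief inverse (I − A)⁻¹ = adj(I−A) / det(I−A).
Column A of adj(I−A): (0.20, 0.70); det(I−A) = 0.4150.
m_A = (0.20 + 0.70) / 0.4150 = 0.90 / 0.4150 ≈ 2.169.

m_A = 2.169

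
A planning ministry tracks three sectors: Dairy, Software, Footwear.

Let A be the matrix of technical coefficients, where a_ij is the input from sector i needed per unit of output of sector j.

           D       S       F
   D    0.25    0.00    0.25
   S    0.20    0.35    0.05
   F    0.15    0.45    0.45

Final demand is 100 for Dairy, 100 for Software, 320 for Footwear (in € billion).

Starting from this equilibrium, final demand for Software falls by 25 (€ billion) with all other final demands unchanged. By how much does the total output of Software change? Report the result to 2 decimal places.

I − A =
  [   0.75     0.00    -0.25]
  [  -0.20     0.65    -0.05]
  [  -0.15    -0.45     0.55]
Cofactors of I−A, C_ij = (−1)^(i+j)·(minor ij) (rows/columns in the sector order above):
  C_11 = (0.65)(0.55) − (-0.05)(-0.45) = 0.3350
  C_12 = −[(-0.20)(0.55) − (-0.05)(-0.15)] = 0.1175
  C_13 = (-0.20)(-0.45) − (0.65)(-0.15) = 0.1875
  C_21 = −[(0.00)(0.55) − (-0.25)(-0.45)] = 0.1125
  C_22 = (0.75)(0.55) − (-0.25)(-0.15) = 0.3750
  C_23 = −[(0.75)(-0.45) − (0.00)(-0.15)] = 0.3375
  C_31 = (0.00)(-0.05) − (-0.25)(0.65) = 0.1625
  C_32 = −[(0.75)(-0.05) − (-0.25)(-0.20)] = 0.0875
  C_33 = (0.75)(0.65) − (0.00)(-0.20) = 0.4875
det(I−A) = Σ_j (I−A)_1j·C_1j = (0.75)(0.3350) + (0.00)(0.1175) + (-0.25)(0.1875) = 0.204375
adj(I−A) = Cᵀ =
  [ 0.3350   0.1125   0.1625]
  [ 0.1175   0.3750   0.0875]
  [ 0.1875   0.3375   0.4875]
(I − A)⁻¹ = adj(I−A) / det(I−A) ≈
  [   1.6391     0.5505     0.7951]
  [   0.5749     1.8349     0.4281]
  [   0.9174     1.6514     2.3853]
Δx = (I − A)⁻¹ Δd with Δd having -25 in the Software component and 0 elsewhere.
So Δx_S = L_SS · (-25), where L_SS = adj(I−A)_SS / det(I−A) = 0.3750 / 0.204375.
Δx_S = 0.3750 × (-25) / 0.204375 = -9.375 / 0.204375 ≈ -45.87.

Δx_S = -45.87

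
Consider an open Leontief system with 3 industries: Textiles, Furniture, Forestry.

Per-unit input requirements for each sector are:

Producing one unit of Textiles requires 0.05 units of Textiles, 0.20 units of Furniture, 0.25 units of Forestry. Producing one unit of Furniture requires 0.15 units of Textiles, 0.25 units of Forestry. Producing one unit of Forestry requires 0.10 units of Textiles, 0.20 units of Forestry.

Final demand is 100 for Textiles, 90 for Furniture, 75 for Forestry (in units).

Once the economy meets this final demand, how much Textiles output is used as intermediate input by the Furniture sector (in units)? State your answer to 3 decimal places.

z_12 = 17.773

I − A =
  [   0.95    -0.15    -0.10]
  [  -0.20     1.00     0.00]
  [  -0.25    -0.25     0.80]
Cofactors of I−A, C_ij = (−1)^(i+j)·(minor ij) (rows/columns in the sector order above):
  C_11 = (1.00)(0.80) − (0.00)(-0.25) = 0.8000
  C_12 = −[(-0.20)(0.80) − (0.00)(-0.25)] = 0.1600
  C_13 = (-0.20)(-0.25) − (1.00)(-0.25) = 0.3000
  C_21 = −[(-0.15)(0.80) − (-0.10)(-0.25)] = 0.1450
  C_22 = (0.95)(0.80) − (-0.10)(-0.25) = 0.7350
  C_23 = −[(0.95)(-0.25) − (-0.15)(-0.25)] = 0.2750
  C_31 = (-0.15)(0.00) − (-0.10)(1.00) = 0.1000
  C_32 = −[(0.95)(0.00) − (-0.10)(-0.20)] = 0.0200
  C_33 = (0.95)(1.00) − (-0.15)(-0.20) = 0.9200
det(I−A) = Σ_j (I−A)_1j·C_1j = (0.95)(0.8000) + (-0.15)(0.1600) + (-0.10)(0.3000) = 0.7060
adj(I−A) = Cᵀ =
  [ 0.8000   0.1450   0.1000]
  [ 0.1600   0.7350   0.0200]
  [ 0.3000   0.2750   0.9200]
(I − A)⁻¹ = adj(I−A) / det(I−A) ≈
  [   1.1331     0.2054     0.1416]
  [   0.2266     1.0411     0.0283]
  [   0.4249     0.3895     1.3031]
First solve x = (I − A)⁻¹ d = adj(I−A)·d / det(I−A); in particular x_2 = (0.1600·100 + 0.7350·90 + 0.0200·75) / 0.7060 = 83.65 / 0.7060 ≈ 118.48442.
Intermediate flow from 1 to 2: z_12 = a_12 · x_2 = 0.15 × 83.65 / 0.7060 = 12.5475 / 0.7060 ≈ 17.773.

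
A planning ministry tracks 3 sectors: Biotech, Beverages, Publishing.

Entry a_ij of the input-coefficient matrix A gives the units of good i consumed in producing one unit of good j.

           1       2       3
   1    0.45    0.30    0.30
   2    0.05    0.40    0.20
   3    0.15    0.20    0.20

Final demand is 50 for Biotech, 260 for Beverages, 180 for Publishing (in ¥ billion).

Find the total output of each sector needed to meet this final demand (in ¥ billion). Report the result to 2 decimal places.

x_1 = 749.74, x_2 = 673.82, x_3 = 534.03

I − A =
  [   0.55    -0.30    -0.30]
  [  -0.05     0.60    -0.20]
  [  -0.15    -0.20     0.80]
Cofactors of I−A, C_ij = (−1)^(i+j)·(minor ij) (rows/columns in the sector order above):
  C_11 = (0.60)(0.80) − (-0.20)(-0.20) = 0.4400
  C_12 = −[(-0.05)(0.80) − (-0.20)(-0.15)] = 0.0700
  C_13 = (-0.05)(-0.20) − (0.60)(-0.15) = 0.1000
  C_21 = −[(-0.30)(0.80) − (-0.30)(-0.20)] = 0.3000
  C_22 = (0.55)(0.80) − (-0.30)(-0.15) = 0.3950
  C_23 = −[(0.55)(-0.20) − (-0.30)(-0.15)] = 0.1550
  C_31 = (-0.30)(-0.20) − (-0.30)(0.60) = 0.2400
  C_32 = −[(0.55)(-0.20) − (-0.30)(-0.05)] = 0.1250
  C_33 = (0.55)(0.60) − (-0.30)(-0.05) = 0.3150
det(I−A) = Σ_j (I−A)_1j·C_1j = (0.55)(0.4400) + (-0.30)(0.0700) + (-0.30)(0.1000) = 0.1910
adj(I−A) = Cᵀ =
  [ 0.4400   0.3000   0.2400]
  [ 0.0700   0.3950   0.1250]
  [ 0.1000   0.1550   0.3150]
(I − A)⁻¹ = adj(I−A) / det(I−A) ≈
  [   2.3037     1.5707     1.2565]
  [   0.3665     2.0681     0.6545]
  [   0.5236     0.8115     1.6492]
x = (I − A)⁻¹ d = adj(I−A)·d / det(I−A), with det(I−A) = 0.1910:
  x_1 = (0.4400·50 + 0.3000·260 + 0.2400·180) / 0.1910 = 143.20 / 0.1910 ≈ 749.74
  x_2 = (0.0700·50 + 0.3950·260 + 0.1250·180) / 0.1910 = 128.70 / 0.1910 ≈ 673.82
  x_3 = (0.1000·50 + 0.1550·260 + 0.3150·180) / 0.1910 = 102.00 / 0.1910 ≈ 534.03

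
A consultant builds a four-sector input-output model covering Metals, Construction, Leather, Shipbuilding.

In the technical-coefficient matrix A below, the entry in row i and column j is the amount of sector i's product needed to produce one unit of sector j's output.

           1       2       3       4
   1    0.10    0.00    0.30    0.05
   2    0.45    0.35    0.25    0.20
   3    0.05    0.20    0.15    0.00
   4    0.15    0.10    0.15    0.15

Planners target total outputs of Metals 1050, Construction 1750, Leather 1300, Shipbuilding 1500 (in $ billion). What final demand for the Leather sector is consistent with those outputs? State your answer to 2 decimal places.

d_3 = 702.50

I − A =
  [   0.90     0.00    -0.30    -0.05]
  [  -0.45     0.65    -0.25    -0.20]
  [  -0.05    -0.20     0.85     0.00]
  [  -0.15    -0.10    -0.15     0.85]
d = (I − A) x:
  d_1 = (+0.90)·1050 + (+0.00)·1750 + (-0.30)·1300 + (-0.05)·1500 = 480.00
  d_2 = (-0.45)·1050 + (+0.65)·1750 + (-0.25)·1300 + (-0.20)·1500 = 40.00
  d_3 = (-0.05)·1050 + (-0.20)·1750 + (+0.85)·1300 + (+0.00)·1500 = 702.50
  d_4 = (-0.15)·1050 + (-0.10)·1750 + (-0.15)·1300 + (+0.85)·1500 = 747.50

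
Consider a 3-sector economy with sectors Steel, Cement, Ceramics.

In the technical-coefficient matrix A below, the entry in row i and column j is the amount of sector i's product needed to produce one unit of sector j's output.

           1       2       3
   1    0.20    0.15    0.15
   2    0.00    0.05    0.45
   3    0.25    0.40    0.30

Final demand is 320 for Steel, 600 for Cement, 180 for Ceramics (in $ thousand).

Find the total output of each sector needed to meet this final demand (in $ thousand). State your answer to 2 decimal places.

x_1 = 870.34, x_2 = 1234.87, x_3 = 1273.62

I − A =
  [   0.80    -0.15    -0.15]
  [   0.00     0.95    -0.45]
  [  -0.25    -0.40     0.70]
Cofactors of I−A, C_ij = (−1)^(i+j)·(minor ij) (rows/columns in the sector order above):
  C_11 = (0.95)(0.70) − (-0.45)(-0.40) = 0.4850
  C_12 = −[(0.00)(0.70) − (-0.45)(-0.25)] = 0.1125
  C_13 = (0.00)(-0.40) − (0.95)(-0.25) = 0.2375
  C_21 = −[(-0.15)(0.70) − (-0.15)(-0.40)] = 0.1650
  C_22 = (0.80)(0.70) − (-0.15)(-0.25) = 0.5225
  C_23 = −[(0.80)(-0.40) − (-0.15)(-0.25)] = 0.3575
  C_31 = (-0.15)(-0.45) − (-0.15)(0.95) = 0.2100
  C_32 = −[(0.80)(-0.45) − (-0.15)(0.00)] = 0.3600
  C_33 = (0.80)(0.95) − (-0.15)(0.00) = 0.7600
det(I−A) = Σ_j (I−A)_1j·C_1j = (0.80)(0.4850) + (-0.15)(0.1125) + (-0.15)(0.2375) = 0.3355
adj(I−A) = Cᵀ =
  [ 0.4850   0.1650   0.2100]
  [ 0.1125   0.5225   0.3600]
  [ 0.2375   0.3575   0.7600]
(I − A)⁻¹ = adj(I−A) / det(I−A) ≈
  [   1.4456     0.4918     0.6259]
  [   0.3353     1.5574     1.0730]
  [   0.7079     1.0656     2.2653]
x = (I − A)⁻¹ d = adj(I−A)·d / det(I−A), with det(I−A) = 0.3355:
  x_1 = (0.4850·320 + 0.1650·600 + 0.2100·180) / 0.3355 = 292.00 / 0.3355 ≈ 870.34
  x_2 = (0.1125·320 + 0.5225·600 + 0.3600·180) / 0.3355 = 414.30 / 0.3355 ≈ 1234.87
  x_3 = (0.2375·320 + 0.3575·600 + 0.7600·180) / 0.3355 = 427.30 / 0.3355 ≈ 1273.62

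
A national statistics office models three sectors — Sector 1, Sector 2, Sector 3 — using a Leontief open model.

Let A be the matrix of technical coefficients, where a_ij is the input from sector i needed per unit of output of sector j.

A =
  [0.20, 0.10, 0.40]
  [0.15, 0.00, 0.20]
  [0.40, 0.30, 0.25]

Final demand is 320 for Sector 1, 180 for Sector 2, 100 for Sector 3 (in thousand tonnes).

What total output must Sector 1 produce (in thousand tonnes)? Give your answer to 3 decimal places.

I − A =
  [   0.80    -0.10    -0.40]
  [  -0.15     1.00    -0.20]
  [  -0.40    -0.30     0.75]
Cofactors of I−A, C_ij = (−1)^(i+j)·(minor ij) (rows/columns in the sector order above):
  C_11 = (1.00)(0.75) − (-0.20)(-0.30) = 0.6900
  C_12 = −[(-0.15)(0.75) − (-0.20)(-0.40)] = 0.1925
  C_13 = (-0.15)(-0.30) − (1.00)(-0.40) = 0.4450
  C_21 = −[(-0.10)(0.75) − (-0.40)(-0.30)] = 0.1950
  C_22 = (0.80)(0.75) − (-0.40)(-0.40) = 0.4400
  C_23 = −[(0.80)(-0.30) − (-0.10)(-0.40)] = 0.2800
  C_31 = (-0.10)(-0.20) − (-0.40)(1.00) = 0.4200
  C_32 = −[(0.80)(-0.20) − (-0.40)(-0.15)] = 0.2200
  C_33 = (0.80)(1.00) − (-0.10)(-0.15) = 0.7850
det(I−A) = Σ_j (I−A)_1j·C_1j = (0.80)(0.6900) + (-0.10)(0.1925) + (-0.40)(0.4450) = 0.35475
adj(I−A) = Cᵀ =
  [ 0.6900   0.1950   0.4200]
  [ 0.1925   0.4400   0.2200]
  [ 0.4450   0.2800   0.7850]
(I − A)⁻¹ = adj(I−A) / det(I−A) ≈
  [   1.9450     0.5497     1.1839]
  [   0.5426     1.2403     0.6202]
  [   1.2544     0.7893     2.2128]
x = (I − A)⁻¹ d = adj(I−A)·d / det(I−A), with det(I−A) = 0.35475:
  x_1 = (0.6900·320 + 0.1950·180 + 0.4200·100) / 0.35475 = 297.90 / 0.35475 ≈ 839.746
  x_2 = (0.1925·320 + 0.4400·180 + 0.2200·100) / 0.35475 = 162.80 / 0.35475 ≈ 458.915
  x_3 = (0.4450·320 + 0.2800·180 + 0.7850·100) / 0.35475 = 271.30 / 0.35475 ≈ 764.764

x_1 = 839.746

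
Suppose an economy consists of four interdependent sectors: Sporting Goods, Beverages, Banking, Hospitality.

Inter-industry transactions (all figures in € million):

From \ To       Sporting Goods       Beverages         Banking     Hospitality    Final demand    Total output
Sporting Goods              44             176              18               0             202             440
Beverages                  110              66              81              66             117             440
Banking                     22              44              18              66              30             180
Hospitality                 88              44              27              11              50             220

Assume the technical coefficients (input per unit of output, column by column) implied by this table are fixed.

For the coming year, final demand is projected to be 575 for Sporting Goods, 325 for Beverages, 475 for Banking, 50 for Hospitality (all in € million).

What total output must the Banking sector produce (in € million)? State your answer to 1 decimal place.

Technical coefficients a_ij = z_ij / X_j:
  a_11 = 44/440 = 0.10, a_21 = 110/440 = 0.25, a_31 = 22/440 = 0.05, a_41 = 88/440 = 0.20
  a_12 = 176/440 = 0.40, a_22 = 66/440 = 0.15, a_32 = 44/440 = 0.10, a_42 = 44/440 = 0.10
  a_13 = 18/180 = 0.10, a_23 = 81/180 = 0.45, a_33 = 18/180 = 0.10, a_43 = 27/180 = 0.15
  a_14 = 0/220 = 0.00, a_24 = 66/220 = 0.30, a_34 = 66/220 = 0.30, a_44 = 11/220 = 0.05
I − A =
  [   0.90    -0.40    -0.10     0.00]
  [  -0.25     0.85    -0.45    -0.30]
  [  -0.05    -0.10     0.90    -0.30]
  [  -0.20    -0.10    -0.15     0.95]
Compute the cofactors C_ij = (−1)^(i+j)·(3×3 minor ij) of I−A; the adjugate is their transpose:
adj(I−A) = Cᵀ =
  [ 0.600750   0.336500   0.266750   0.190500]
  [ 0.307125   0.718250   0.455000   0.370500]
  [ 0.127125   0.155500   0.580750   0.232500]
  [ 0.178875   0.171000   0.195750   0.542250]
det(I−A) = Σ_j (I−A)_1j·C_1j = (0.90)(0.600750) + (-0.40)(0.307125) + (-0.10)(0.127125) + (0.00)(0.178875) = 0.4051125
(I − A)⁻¹ = adj(I−A) / det(I−A) ≈
  [   1.4829     0.8306     0.6585     0.4702]
  [   0.7581     1.7730     1.1231     0.9146]
  [   0.3138     0.3838     1.4336     0.5739]
  [   0.4415     0.4221     0.4832     1.3385]
x = (I − A)⁻¹ d = adj(I−A)·d / det(I−A), with det(I−A) = 0.4051125:
  x_1 = (0.600750·575 + 0.336500·325 + 0.266750·475 + 0.190500·50) / 0.4051125 = 591.025 / 0.4051125 ≈ 1458.9
  x_2 = (0.307125·575 + 0.718250·325 + 0.455000·475 + 0.370500·50) / 0.4051125 = 644.678125 / 0.4051125 ≈ 1591.4
  x_3 = (0.127125·575 + 0.155500·325 + 0.580750·475 + 0.232500·50) / 0.4051125 = 411.115625 / 0.4051125 ≈ 1014.8
  x_4 = (0.178875·575 + 0.171000·325 + 0.195750·475 + 0.542250·50) / 0.4051125 = 278.521875 / 0.4051125 ≈ 687.5

x_3 = 1014.8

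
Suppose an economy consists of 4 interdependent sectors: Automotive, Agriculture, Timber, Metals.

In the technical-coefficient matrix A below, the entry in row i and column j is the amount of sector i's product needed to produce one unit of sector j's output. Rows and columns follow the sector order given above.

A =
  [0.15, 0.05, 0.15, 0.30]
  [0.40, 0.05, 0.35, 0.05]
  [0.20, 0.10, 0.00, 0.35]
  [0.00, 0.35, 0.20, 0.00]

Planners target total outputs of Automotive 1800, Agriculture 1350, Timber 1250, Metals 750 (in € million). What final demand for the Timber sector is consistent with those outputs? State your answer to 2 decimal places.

d_3 = 492.50

I − A =
  [   0.85    -0.05    -0.15    -0.30]
  [  -0.40     0.95    -0.35    -0.05]
  [  -0.20    -0.10     1.00    -0.35]
  [   0.00    -0.35    -0.20     1.00]
d = (I − A) x:
  d_1 = (+0.85)·1800 + (-0.05)·1350 + (-0.15)·1250 + (-0.30)·750 = 1050.00
  d_2 = (-0.40)·1800 + (+0.95)·1350 + (-0.35)·1250 + (-0.05)·750 = 87.50
  d_3 = (-0.20)·1800 + (-0.10)·1350 + (+1.00)·1250 + (-0.35)·750 = 492.50
  d_4 = (+0.00)·1800 + (-0.35)·1350 + (-0.20)·1250 + (+1.00)·750 = 27.50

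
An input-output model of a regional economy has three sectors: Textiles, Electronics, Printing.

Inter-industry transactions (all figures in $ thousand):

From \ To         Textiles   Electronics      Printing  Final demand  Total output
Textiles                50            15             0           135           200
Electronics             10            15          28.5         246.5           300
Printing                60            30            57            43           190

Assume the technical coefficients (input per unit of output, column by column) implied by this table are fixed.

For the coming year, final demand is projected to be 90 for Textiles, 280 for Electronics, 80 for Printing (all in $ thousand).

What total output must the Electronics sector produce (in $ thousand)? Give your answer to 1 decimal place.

Technical coefficients a_ij = z_ij / X_j:
  a_TT = 50/200 = 0.25, a_ET = 10/200 = 0.05, a_PT = 60/200 = 0.30
  a_TE = 15/300 = 0.05, a_EE = 15/300 = 0.05, a_PE = 30/300 = 0.10
  a_TP = 0/190 = 0.00, a_EP = 28.5/190 = 0.15, a_PP = 57/190 = 0.30
I − A =
  [   0.75    -0.05     0.00]
  [  -0.05     0.95    -0.15]
  [  -0.30    -0.10     0.70]
Cofactors of I−A, C_ij = (−1)^(i+j)·(minor ij) (rows/columns in the sector order above):
  C_11 = (0.95)(0.70) − (-0.15)(-0.10) = 0.6500
  C_12 = −[(-0.05)(0.70) − (-0.15)(-0.30)] = 0.0800
  C_13 = (-0.05)(-0.10) − (0.95)(-0.30) = 0.2900
  C_21 = −[(-0.05)(0.70) − (0.00)(-0.10)] = 0.0350
  C_22 = (0.75)(0.70) − (0.00)(-0.30) = 0.5250
  C_23 = −[(0.75)(-0.10) − (-0.05)(-0.30)] = 0.0900
  C_31 = (-0.05)(-0.15) − (0.00)(0.95) = 0.0075
  C_32 = −[(0.75)(-0.15) − (0.00)(-0.05)] = 0.1125
  C_33 = (0.75)(0.95) − (-0.05)(-0.05) = 0.7100
det(I−A) = Σ_j (I−A)_1j·C_1j = (0.75)(0.6500) + (-0.05)(0.0800) + (0.00)(0.2900) = 0.4835
adj(I−A) = Cᵀ =
  [ 0.6500   0.0350   0.0075]
  [ 0.0800   0.5250   0.1125]
  [ 0.2900   0.0900   0.7100]
(I − A)⁻¹ = adj(I−A) / det(I−A) ≈
  [   1.3444     0.0724     0.0155]
  [   0.1655     1.0858     0.2327]
  [   0.5998     0.1861     1.4685]
x = (I − A)⁻¹ d = adj(I−A)·d / det(I−A), with det(I−A) = 0.4835:
  x_T = (0.6500·90 + 0.0350·280 + 0.0075·80) / 0.4835 = 68.90 / 0.4835 ≈ 142.5
  x_E = (0.0800·90 + 0.5250·280 + 0.1125·80) / 0.4835 = 163.20 / 0.4835 ≈ 337.5
  x_P = (0.2900·90 + 0.0900·280 + 0.7100·80) / 0.4835 = 108.10 / 0.4835 ≈ 223.6

x_E = 337.5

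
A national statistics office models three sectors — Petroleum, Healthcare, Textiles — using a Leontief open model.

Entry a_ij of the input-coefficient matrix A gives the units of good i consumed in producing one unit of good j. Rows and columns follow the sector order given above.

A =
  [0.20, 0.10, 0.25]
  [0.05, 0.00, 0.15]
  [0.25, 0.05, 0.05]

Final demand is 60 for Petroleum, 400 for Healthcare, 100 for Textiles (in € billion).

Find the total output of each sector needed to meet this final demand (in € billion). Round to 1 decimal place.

I − A =
  [   0.80    -0.10    -0.25]
  [  -0.05     1.00    -0.15]
  [  -0.25    -0.05     0.95]
Cofactors of I−A, C_ij = (−1)^(i+j)·(minor ij) (rows/columns in the sector order above):
  C_11 = (1.00)(0.95) − (-0.15)(-0.05) = 0.9425
  C_12 = −[(-0.05)(0.95) − (-0.15)(-0.25)] = 0.0850
  C_13 = (-0.05)(-0.05) − (1.00)(-0.25) = 0.2525
  C_21 = −[(-0.10)(0.95) − (-0.25)(-0.05)] = 0.1075
  C_22 = (0.80)(0.95) − (-0.25)(-0.25) = 0.6975
  C_23 = −[(0.80)(-0.05) − (-0.10)(-0.25)] = 0.0650
  C_31 = (-0.10)(-0.15) − (-0.25)(1.00) = 0.2650
  C_32 = −[(0.80)(-0.15) − (-0.25)(-0.05)] = 0.1325
  C_33 = (0.80)(1.00) − (-0.10)(-0.05) = 0.7950
det(I−A) = Σ_j (I−A)_1j·C_1j = (0.80)(0.9425) + (-0.10)(0.0850) + (-0.25)(0.2525) = 0.682375
adj(I−A) = Cᵀ =
  [ 0.9425   0.1075   0.2650]
  [ 0.0850   0.6975   0.1325]
  [ 0.2525   0.0650   0.7950]
(I − A)⁻¹ = adj(I−A) / det(I−A) ≈
  [   1.3812     0.1575     0.3883]
  [   0.1246     1.0222     0.1942]
  [   0.3700     0.0953     1.1650]
x = (I − A)⁻¹ d = adj(I−A)·d / det(I−A), with det(I−A) = 0.682375:
  x_P = (0.9425·60 + 0.1075·400 + 0.2650·100) / 0.682375 = 126.05 / 0.682375 ≈ 184.7
  x_H = (0.0850·60 + 0.6975·400 + 0.1325·100) / 0.682375 = 297.35 / 0.682375 ≈ 435.8
  x_T = (0.2525·60 + 0.0650·400 + 0.7950·100) / 0.682375 = 120.65 / 0.682375 ≈ 176.8

x_P = 184.7, x_H = 435.8, x_T = 176.8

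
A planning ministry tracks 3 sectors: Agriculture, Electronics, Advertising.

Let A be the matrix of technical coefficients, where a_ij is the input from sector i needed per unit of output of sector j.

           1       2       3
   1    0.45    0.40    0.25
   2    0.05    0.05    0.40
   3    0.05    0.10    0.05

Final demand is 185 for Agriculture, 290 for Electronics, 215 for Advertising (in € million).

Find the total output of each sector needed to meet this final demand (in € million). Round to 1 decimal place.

x_1 = 834.7, x_2 = 484.5, x_3 = 321.2

I − A =
  [   0.55    -0.40    -0.25]
  [  -0.05     0.95    -0.40]
  [  -0.05    -0.10     0.95]
Cofactors of I−A, C_ij = (−1)^(i+j)·(minor ij) (rows/columns in the sector order above):
  C_11 = (0.95)(0.95) − (-0.40)(-0.10) = 0.8625
  C_12 = −[(-0.05)(0.95) − (-0.40)(-0.05)] = 0.0675
  C_13 = (-0.05)(-0.10) − (0.95)(-0.05) = 0.0525
  C_21 = −[(-0.40)(0.95) − (-0.25)(-0.10)] = 0.4050
  C_22 = (0.55)(0.95) − (-0.25)(-0.05) = 0.5100
  C_23 = −[(0.55)(-0.10) − (-0.40)(-0.05)] = 0.0750
  C_31 = (-0.40)(-0.40) − (-0.25)(0.95) = 0.3975
  C_32 = −[(0.55)(-0.40) − (-0.25)(-0.05)] = 0.2325
  C_33 = (0.55)(0.95) − (-0.40)(-0.05) = 0.5025
det(I−A) = Σ_j (I−A)_1j·C_1j = (0.55)(0.8625) + (-0.40)(0.0675) + (-0.25)(0.0525) = 0.43425
adj(I−A) = Cᵀ =
  [ 0.8625   0.4050   0.3975]
  [ 0.0675   0.5100   0.2325]
  [ 0.0525   0.0750   0.5025]
(I − A)⁻¹ = adj(I−A) / det(I−A) ≈
  [   1.9862     0.9326     0.9154]
  [   0.1554     1.1744     0.5354]
  [   0.1209     0.1727     1.1572]
x = (I − A)⁻¹ d = adj(I−A)·d / det(I−A), with det(I−A) = 0.43425:
  x_1 = (0.8625·185 + 0.4050·290 + 0.3975·215) / 0.43425 = 362.475 / 0.43425 ≈ 834.7
  x_2 = (0.0675·185 + 0.5100·290 + 0.2325·215) / 0.43425 = 210.375 / 0.43425 ≈ 484.5
  x_3 = (0.0525·185 + 0.0750·290 + 0.5025·215) / 0.43425 = 139.50 / 0.43425 ≈ 321.2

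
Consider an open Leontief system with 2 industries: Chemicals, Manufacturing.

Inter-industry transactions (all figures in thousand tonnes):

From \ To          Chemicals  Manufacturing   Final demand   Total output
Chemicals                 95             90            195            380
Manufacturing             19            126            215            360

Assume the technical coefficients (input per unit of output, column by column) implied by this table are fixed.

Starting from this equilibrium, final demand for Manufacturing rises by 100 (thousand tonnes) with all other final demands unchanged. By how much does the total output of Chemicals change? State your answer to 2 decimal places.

Δx_1 = 52.63

Technical coefficients a_ij = z_ij / X_j:
  a_11 = 95/380 = 0.25, a_21 = 19/380 = 0.05
  a_12 = 90/360 = 0.25, a_22 = 126/360 = 0.35
I − A =
  [   0.75    -0.25]
  [  -0.05     0.65]
det(I−A) = (0.75)(0.65) − (-0.25)(-0.05) = 0.4750
adj(I−A) = [[0.65, 0.25], [0.05, 0.75]]
(I − A)⁻¹ = adj(I−A) / det(I−A) ≈
  [   1.3684     0.5263]
  [   0.1053     1.5789]
Δx = (I − A)⁻¹ Δd with Δd having +100 in the Manufacturing component and 0 elsewhere.
So Δx_1 = L_12 · (+100), where L_12 = adj(I−A)_12 / det(I−A) = 0.25 / 0.4750.
Δx_1 = 0.25 × (+100) / 0.4750 = 25.00 / 0.4750 ≈ 52.63.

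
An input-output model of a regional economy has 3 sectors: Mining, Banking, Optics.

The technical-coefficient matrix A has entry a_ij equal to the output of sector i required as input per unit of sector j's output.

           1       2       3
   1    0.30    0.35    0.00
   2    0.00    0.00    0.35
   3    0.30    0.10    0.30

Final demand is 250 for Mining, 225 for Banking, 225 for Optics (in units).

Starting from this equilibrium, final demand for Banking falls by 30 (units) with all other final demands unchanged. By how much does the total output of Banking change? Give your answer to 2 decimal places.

I − A =
  [   0.70    -0.35     0.00]
  [   0.00     1.00    -0.35]
  [  -0.30    -0.10     0.70]
Cofactors of I−A, C_ij = (−1)^(i+j)·(minor ij) (rows/columns in the sector order above):
  C_11 = (1.00)(0.70) − (-0.35)(-0.10) = 0.6650
  C_12 = −[(0.00)(0.70) − (-0.35)(-0.30)] = 0.1050
  C_13 = (0.00)(-0.10) − (1.00)(-0.30) = 0.3000
  C_21 = −[(-0.35)(0.70) − (0.00)(-0.10)] = 0.2450
  C_22 = (0.70)(0.70) − (0.00)(-0.30) = 0.4900
  C_23 = −[(0.70)(-0.10) − (-0.35)(-0.30)] = 0.1750
  C_31 = (-0.35)(-0.35) − (0.00)(1.00) = 0.1225
  C_32 = −[(0.70)(-0.35) − (0.00)(0.00)] = 0.2450
  C_33 = (0.70)(1.00) − (-0.35)(0.00) = 0.7000
det(I−A) = Σ_j (I−A)_1j·C_1j = (0.70)(0.6650) + (-0.35)(0.1050) + (0.00)(0.3000) = 0.42875
adj(I−A) = Cᵀ =
  [ 0.6650   0.2450   0.1225]
  [ 0.1050   0.4900   0.2450]
  [ 0.3000   0.1750   0.7000]
(I − A)⁻¹ = adj(I−A) / det(I−A) ≈
  [   1.5510     0.5714     0.2857]
  [   0.2449     1.1429     0.5714]
  [   0.6997     0.4082     1.6327]
Δx = (I − A)⁻¹ Δd with Δd having -30 in the Banking component and 0 elsewhere.
So Δx_2 = L_22 · (-30), where L_22 = adj(I−A)_22 / det(I−A) = 0.4900 / 0.42875.
Δx_2 = 0.4900 × (-30) / 0.42875 = -14.70 / 0.42875 ≈ -34.29.

Δx_2 = -34.29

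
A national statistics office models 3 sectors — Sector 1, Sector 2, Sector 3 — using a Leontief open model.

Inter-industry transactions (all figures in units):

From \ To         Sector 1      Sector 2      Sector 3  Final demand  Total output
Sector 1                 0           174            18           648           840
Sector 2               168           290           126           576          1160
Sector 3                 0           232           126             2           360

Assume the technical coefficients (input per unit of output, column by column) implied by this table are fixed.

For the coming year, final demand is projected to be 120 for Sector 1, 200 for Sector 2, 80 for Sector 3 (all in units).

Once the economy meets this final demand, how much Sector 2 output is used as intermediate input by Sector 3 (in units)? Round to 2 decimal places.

z_23 = 90.51

Technical coefficients a_ij = z_ij / X_j:
  a_11 = 0/840 = 0.00, a_21 = 168/840 = 0.20, a_31 = 0/840 = 0.00
  a_12 = 174/1160 = 0.15, a_22 = 290/1160 = 0.25, a_32 = 232/1160 = 0.20
  a_13 = 18/360 = 0.05, a_23 = 126/360 = 0.35, a_33 = 126/360 = 0.35
I − A =
  [   1.00    -0.15    -0.05]
  [  -0.20     0.75    -0.35]
  [   0.00    -0.20     0.65]
Cofactors of I−A, C_ij = (−1)^(i+j)·(minor ij) (rows/columns in the sector order above):
  C_11 = (0.75)(0.65) − (-0.35)(-0.20) = 0.4175
  C_12 = −[(-0.20)(0.65) − (-0.35)(0.00)] = 0.1300
  C_13 = (-0.20)(-0.20) − (0.75)(0.00) = 0.0400
  C_21 = −[(-0.15)(0.65) − (-0.05)(-0.20)] = 0.1075
  C_22 = (1.00)(0.65) − (-0.05)(0.00) = 0.6500
  C_23 = −[(1.00)(-0.20) − (-0.15)(0.00)] = 0.2000
  C_31 = (-0.15)(-0.35) − (-0.05)(0.75) = 0.0900
  C_32 = −[(1.00)(-0.35) − (-0.05)(-0.20)] = 0.3600
  C_33 = (1.00)(0.75) − (-0.15)(-0.20) = 0.7200
det(I−A) = Σ_j (I−A)_1j·C_1j = (1.00)(0.4175) + (-0.15)(0.1300) + (-0.05)(0.0400) = 0.3960
adj(I−A) = Cᵀ =
  [ 0.4175   0.1075   0.0900]
  [ 0.1300   0.6500   0.3600]
  [ 0.0400   0.2000   0.7200]
(I − A)⁻¹ = adj(I−A) / det(I−A) ≈
  [   1.0543     0.2715     0.2273]
  [   0.3283     1.6414     0.9091]
  [   0.1010     0.5051     1.8182]
First solve x = (I − A)⁻¹ d = adj(I−A)·d / det(I−A); in particular x_3 = (0.0400·120 + 0.2000·200 + 0.7200·80) / 0.3960 = 102.40 / 0.3960 ≈ 258.5859.
Intermediate flow from 2 to 3: z_23 = a_23 · x_3 = 0.35 × 102.40 / 0.3960 = 35.84 / 0.3960 ≈ 90.51.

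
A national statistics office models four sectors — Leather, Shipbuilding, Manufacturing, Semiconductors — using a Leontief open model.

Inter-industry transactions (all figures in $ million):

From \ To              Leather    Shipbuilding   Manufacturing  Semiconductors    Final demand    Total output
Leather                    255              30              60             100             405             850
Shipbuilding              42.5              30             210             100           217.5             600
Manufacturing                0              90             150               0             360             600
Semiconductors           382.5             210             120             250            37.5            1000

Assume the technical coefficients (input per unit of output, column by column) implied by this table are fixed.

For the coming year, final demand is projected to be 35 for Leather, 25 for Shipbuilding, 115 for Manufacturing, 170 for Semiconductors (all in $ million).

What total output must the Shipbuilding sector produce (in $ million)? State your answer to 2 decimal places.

Technical coefficients a_ij = z_ij / X_j:
  a_11 = 255/850 = 0.30, a_21 = 42.5/850 = 0.05, a_31 = 0/850 = 0.00, a_41 = 382.5/850 = 0.45
  a_12 = 30/600 = 0.05, a_22 = 30/600 = 0.05, a_32 = 90/600 = 0.15, a_42 = 210/600 = 0.35
  a_13 = 60/600 = 0.10, a_23 = 210/600 = 0.35, a_33 = 150/600 = 0.25, a_43 = 120/600 = 0.20
  a_14 = 100/1000 = 0.10, a_24 = 100/1000 = 0.10, a_34 = 0/1000 = 0.00, a_44 = 250/1000 = 0.25
I − A =
  [   0.70    -0.05    -0.10    -0.10]
  [  -0.05     0.95    -0.35    -0.10]
  [   0.00    -0.15     0.75     0.00]
  [  -0.45    -0.35    -0.20     0.75]
Compute the cofactors C_ij = (−1)^(i+j)·(3×3 minor ij) of I−A; the adjugate is their transpose:
adj(I−A) = Cᵀ =
  [ 0.465750   0.068625   0.113125   0.071250]
  [ 0.061875   0.360000   0.191250   0.056250]
  [ 0.012375   0.072000   0.425625   0.011250]
  [ 0.311625   0.228375   0.270625   0.459375]
det(I−A) = Σ_j (I−A)_1j·C_1j = (0.70)(0.465750) + (-0.05)(0.061875) + (-0.10)(0.012375) + (-0.10)(0.311625) = 0.29053125
(I − A)⁻¹ = adj(I−A) / det(I−A) ≈
  [   1.6031     0.2362     0.3894     0.2452]
  [   0.2130     1.2391     0.6583     0.1936]
  [   0.0426     0.2478     1.4650     0.0387]
  [   1.0726     0.7861     0.9315     1.5812]
x = (I − A)⁻¹ d = adj(I−A)·d / det(I−A), with det(I−A) = 0.29053125:
  x_1 = (0.465750·35 + 0.068625·25 + 0.113125·115 + 0.071250·170) / 0.29053125 = 43.13875 / 0.29053125 ≈ 148.48
  x_2 = (0.061875·35 + 0.360000·25 + 0.191250·115 + 0.056250·170) / 0.29053125 = 42.721875 / 0.29053125 ≈ 147.05
  x_3 = (0.012375·35 + 0.072000·25 + 0.425625·115 + 0.011250·170) / 0.29053125 = 53.0925 / 0.29053125 ≈ 182.74
  x_4 = (0.311625·35 + 0.228375·25 + 0.270625·115 + 0.459375·170) / 0.29053125 = 125.831875 / 0.29053125 ≈ 433.11

x_2 = 147.05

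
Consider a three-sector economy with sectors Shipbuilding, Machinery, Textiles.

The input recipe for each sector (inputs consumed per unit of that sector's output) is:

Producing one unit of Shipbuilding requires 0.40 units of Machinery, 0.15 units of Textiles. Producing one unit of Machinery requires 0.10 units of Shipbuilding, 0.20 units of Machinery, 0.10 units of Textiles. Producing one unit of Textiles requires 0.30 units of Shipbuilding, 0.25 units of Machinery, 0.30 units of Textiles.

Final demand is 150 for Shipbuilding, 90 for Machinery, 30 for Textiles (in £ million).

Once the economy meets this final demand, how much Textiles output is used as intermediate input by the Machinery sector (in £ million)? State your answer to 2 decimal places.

I − A =
  [   1.00    -0.10    -0.30]
  [  -0.40     0.80    -0.25]
  [  -0.15    -0.10     0.70]
Cofactors of I−A, C_ij = (−1)^(i+j)·(minor ij) (rows/columns in the sector order above):
  C_11 = (0.80)(0.70) − (-0.25)(-0.10) = 0.5350
  C_12 = −[(-0.40)(0.70) − (-0.25)(-0.15)] = 0.3175
  C_13 = (-0.40)(-0.10) − (0.80)(-0.15) = 0.1600
  C_21 = −[(-0.10)(0.70) − (-0.30)(-0.10)] = 0.1000
  C_22 = (1.00)(0.70) − (-0.30)(-0.15) = 0.6550
  C_23 = −[(1.00)(-0.10) − (-0.10)(-0.15)] = 0.1150
  C_31 = (-0.10)(-0.25) − (-0.30)(0.80) = 0.2650
  C_32 = −[(1.00)(-0.25) − (-0.30)(-0.40)] = 0.3700
  C_33 = (1.00)(0.80) − (-0.10)(-0.40) = 0.7600
det(I−A) = Σ_j (I−A)_1j·C_1j = (1.00)(0.5350) + (-0.10)(0.3175) + (-0.30)(0.1600) = 0.45525
adj(I−A) = Cᵀ =
  [ 0.5350   0.1000   0.2650]
  [ 0.3175   0.6550   0.3700]
  [ 0.1600   0.1150   0.7600]
(I − A)⁻¹ = adj(I−A) / det(I−A) ≈
  [   1.1752     0.2197     0.5821]
  [   0.6974     1.4388     0.8127]
  [   0.3515     0.2526     1.6694]
First solve x = (I − A)⁻¹ d = adj(I−A)·d / det(I−A); in particular x_2 = (0.3175·150 + 0.6550·90 + 0.3700·30) / 0.45525 = 117.675 / 0.45525 ≈ 258.4843.
Intermediate flow from 3 to 2: z_32 = a_32 · x_2 = 0.10 × 117.675 / 0.45525 = 11.7675 / 0.45525 ≈ 25.85.

z_32 = 25.85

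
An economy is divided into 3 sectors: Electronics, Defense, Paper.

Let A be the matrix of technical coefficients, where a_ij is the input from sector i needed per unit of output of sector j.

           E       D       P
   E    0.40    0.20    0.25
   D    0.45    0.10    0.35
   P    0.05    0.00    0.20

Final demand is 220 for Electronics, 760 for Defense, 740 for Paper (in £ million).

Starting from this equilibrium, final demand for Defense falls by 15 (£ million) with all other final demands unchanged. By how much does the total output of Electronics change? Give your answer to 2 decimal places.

I − A =
  [   0.60    -0.20    -0.25]
  [  -0.45     0.90    -0.35]
  [  -0.05     0.00     0.80]
Cofactors of I−A, C_ij = (−1)^(i+j)·(minor ij) (rows/columns in the sector order above):
  C_11 = (0.90)(0.80) − (-0.35)(0.00) = 0.7200
  C_12 = −[(-0.45)(0.80) − (-0.35)(-0.05)] = 0.3775
  C_13 = (-0.45)(0.00) − (0.90)(-0.05) = 0.0450
  C_21 = −[(-0.20)(0.80) − (-0.25)(0.00)] = 0.1600
  C_22 = (0.60)(0.80) − (-0.25)(-0.05) = 0.4675
  C_23 = −[(0.60)(0.00) − (-0.20)(-0.05)] = 0.0100
  C_31 = (-0.20)(-0.35) − (-0.25)(0.90) = 0.2950
  C_32 = −[(0.60)(-0.35) − (-0.25)(-0.45)] = 0.3225
  C_33 = (0.60)(0.90) − (-0.20)(-0.45) = 0.4500
det(I−A) = Σ_j (I−A)_1j·C_1j = (0.60)(0.7200) + (-0.20)(0.3775) + (-0.25)(0.0450) = 0.34525
adj(I−A) = Cᵀ =
  [ 0.7200   0.1600   0.2950]
  [ 0.3775   0.4675   0.3225]
  [ 0.0450   0.0100   0.4500]
(I − A)⁻¹ = adj(I−A) / det(I−A) ≈
  [   2.0854     0.4634     0.8545]
  [   1.0934     1.3541     0.9341]
  [   0.1303     0.0290     1.3034]
Δx = (I − A)⁻¹ Δd with Δd having -15 in the Defense component and 0 elsewhere.
So Δx_E = L_ED · (-15), where L_ED = adj(I−A)_ED / det(I−A) = 0.1600 / 0.34525.
Δx_E = 0.1600 × (-15) / 0.34525 = -2.40 / 0.34525 ≈ -6.95.

Δx_E = -6.95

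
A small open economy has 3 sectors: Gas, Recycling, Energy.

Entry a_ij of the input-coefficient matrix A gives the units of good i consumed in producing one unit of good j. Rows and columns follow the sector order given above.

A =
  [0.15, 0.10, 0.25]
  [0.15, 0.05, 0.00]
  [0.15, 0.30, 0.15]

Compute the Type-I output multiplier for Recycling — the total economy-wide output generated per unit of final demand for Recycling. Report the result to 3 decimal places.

m_R = 1.779

I − A =
  [   0.85    -0.10    -0.25]
  [  -0.15     0.95     0.00]
  [  -0.15    -0.30     0.85]
Cofactors of I−A, C_ij = (−1)^(i+j)·(minor ij) (rows/columns in the sector order above):
  C_11 = (0.95)(0.85) − (0.00)(-0.30) = 0.8075
  C_12 = −[(-0.15)(0.85) − (0.00)(-0.15)] = 0.1275
  C_13 = (-0.15)(-0.30) − (0.95)(-0.15) = 0.1875
  C_21 = −[(-0.10)(0.85) − (-0.25)(-0.30)] = 0.1600
  C_22 = (0.85)(0.85) − (-0.25)(-0.15) = 0.6850
  C_23 = −[(0.85)(-0.30) − (-0.10)(-0.15)] = 0.2700
  C_31 = (-0.10)(0.00) − (-0.25)(0.95) = 0.2375
  C_32 = −[(0.85)(0.00) − (-0.25)(-0.15)] = 0.0375
  C_33 = (0.85)(0.95) − (-0.10)(-0.15) = 0.7925
det(I−A) = Σ_j (I−A)_1j·C_1j = (0.85)(0.8075) + (-0.10)(0.1275) + (-0.25)(0.1875) = 0.62675
adj(I−A) = Cᵀ =
  [ 0.8075   0.1600   0.2375]
  [ 0.1275   0.6850   0.0375]
  [ 0.1875   0.2700   0.7925]
(I − A)⁻¹ = adj(I−A) / det(I−A) ≈
  [   1.2884     0.2553     0.3789]
  [   0.2034     1.0929     0.0598]
  [   0.2992     0.4308     1.2645]
The output multiplier for sector j is the column-j sum of the Leontief inverse (I − A)⁻¹ = adj(I−A) / det(I−A).
Column R of adj(I−A): (0.1600, 0.6850, 0.2700); det(I−A) = 0.62675.
m_R = (0.1600 + 0.6850 + 0.2700) / 0.62675 = 1.115 / 0.62675 ≈ 1.779.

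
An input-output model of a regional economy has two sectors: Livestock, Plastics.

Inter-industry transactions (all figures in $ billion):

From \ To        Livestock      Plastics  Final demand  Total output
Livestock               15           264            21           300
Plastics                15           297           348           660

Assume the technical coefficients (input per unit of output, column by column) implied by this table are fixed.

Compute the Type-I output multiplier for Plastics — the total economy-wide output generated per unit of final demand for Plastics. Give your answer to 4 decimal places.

Technical coefficients a_ij = z_ij / X_j:
  a_11 = 15/300 = 0.05, a_21 = 15/300 = 0.05
  a_12 = 264/660 = 0.40, a_22 = 297/660 = 0.45
I − A =
  [   0.95    -0.40]
  [  -0.05     0.55]
det(I−A) = (0.95)(0.55) − (-0.40)(-0.05) = 0.5025
adj(I−A) = [[0.55, 0.40], [0.05, 0.95]]
(I − A)⁻¹ = adj(I−A) / det(I−A) ≈
  [   1.09453     0.79602]
  [   0.09950     1.89055]
The output multiplier for sector j is the column-j sum of the Leontief inverse (I − A)⁻¹ = adj(I−A) / det(I−A).
Column 2 of adj(I−A): (0.40, 0.95); det(I−A) = 0.5025.
m_2 = (0.40 + 0.95) / 0.5025 = 1.35 / 0.5025 ≈ 2.6866.

m_2 = 2.6866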